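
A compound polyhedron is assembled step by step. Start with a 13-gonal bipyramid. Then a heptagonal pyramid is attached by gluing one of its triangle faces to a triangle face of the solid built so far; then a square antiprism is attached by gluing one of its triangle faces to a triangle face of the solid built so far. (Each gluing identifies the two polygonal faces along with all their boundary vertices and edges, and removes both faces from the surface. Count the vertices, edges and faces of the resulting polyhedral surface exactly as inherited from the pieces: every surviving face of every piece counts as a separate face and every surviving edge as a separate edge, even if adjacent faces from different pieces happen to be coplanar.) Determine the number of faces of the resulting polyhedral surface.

A 13-gonal bipyramid: V=15, E=39, F=26.
Attach a heptagonal pyramid (V=8, E=14, F=8) along a 3-gon: merge 3 vertices and 3 edges, delete both glued faces → V=20, E=50, F=32.
Attach a square antiprism (V=8, E=16, F=10) along a 3-gon: merge 3 vertices and 3 edges, delete both glued faces → V=25, E=63, F=40.
Check: V − E + F = 25 − 63 + 40 = 2.

40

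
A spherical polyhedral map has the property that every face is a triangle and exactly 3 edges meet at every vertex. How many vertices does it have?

4

Each face has 3 edges and each edge borders two faces, so 2E = 3F.
Each vertex has degree 3, so 3V = 2E and hence V = 3F/3.
Euler: V − E + F = 2 ⇒ (3F/3) − (3F/2) + F = 2.
Multiply by 6: (6 − 9 + 6)F = 12, i.e. 3F = 12.
So F = 4, E = 3·4/2 = 6, V = 3·4/3 = 4.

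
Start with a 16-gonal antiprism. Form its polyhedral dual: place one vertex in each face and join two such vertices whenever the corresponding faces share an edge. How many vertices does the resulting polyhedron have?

34

The base solid has V = 32, E = 64, F = 34.
The dual swaps V and F and preserves E: V′ = F = 34, E′ = E = 64, F′ = V = 32.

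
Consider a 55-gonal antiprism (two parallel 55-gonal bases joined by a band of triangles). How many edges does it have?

An antiprism on an n-gon has two n-gon caps and 2n triangles: V = 2·55 = 110, E = 4·55 = 220, F = 2·55 + 2 = 112.

220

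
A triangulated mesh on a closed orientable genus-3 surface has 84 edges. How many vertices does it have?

χ = 2 − 2·3 = -4, and every face is a triangle so 3F = 2E.
F = 2E/3 = 56. Then V = -4 + E − F = -4 + 84 − 56 = 24.

24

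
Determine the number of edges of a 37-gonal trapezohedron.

The n-trapezohedron (dual of the n-antiprism) has V = 2·37 + 2 = 76, E = 4·37 = 148, F = 2·37 = 74.

148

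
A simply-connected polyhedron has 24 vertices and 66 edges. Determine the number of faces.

44

Here V − E + F = 2.
F = 2 − V + E = 2 − 24 + 66 = 44.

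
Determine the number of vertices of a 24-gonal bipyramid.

A bipyramid over an n-gon has 2n triangular faces and n + 2 vertices: V = 24 + 2 = 26, E = 3·24 = 72, F = 2·24 = 48.

26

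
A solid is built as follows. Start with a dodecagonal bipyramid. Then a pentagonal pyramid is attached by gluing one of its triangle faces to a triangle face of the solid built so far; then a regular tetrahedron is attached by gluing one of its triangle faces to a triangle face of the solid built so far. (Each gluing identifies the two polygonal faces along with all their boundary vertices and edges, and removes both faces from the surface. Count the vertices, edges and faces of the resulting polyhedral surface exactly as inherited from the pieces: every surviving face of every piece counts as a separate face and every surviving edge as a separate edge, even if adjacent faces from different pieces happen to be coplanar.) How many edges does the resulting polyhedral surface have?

46

A dodecagonal bipyramid: V=14, E=36, F=24.
Attach a pentagonal pyramid (V=6, E=10, F=6) along a 3-gon: merge 3 vertices and 3 edges, delete both glued faces → V=17, E=43, F=28.
Attach a regular tetrahedron (V=4, E=6, F=4) along a 3-gon: merge 3 vertices and 3 edges, delete both glued faces → V=18, E=46, F=30.
Check: V − E + F = 18 − 46 + 30 = 2.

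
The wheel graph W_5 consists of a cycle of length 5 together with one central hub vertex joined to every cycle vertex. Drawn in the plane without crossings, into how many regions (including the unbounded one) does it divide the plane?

W_5 has V = 5 + 1 = 6 vertices and E = 2·5 = 10 edges.
By Euler's formula F = 2 − V + E = 2 − 6 + 10 = 6.

6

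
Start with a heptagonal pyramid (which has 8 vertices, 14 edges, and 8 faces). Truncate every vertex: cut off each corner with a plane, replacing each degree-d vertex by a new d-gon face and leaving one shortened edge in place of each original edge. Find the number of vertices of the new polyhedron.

28

Truncation replaces each original edge-end by a new vertex, so V′ = 2E = 28.
Each original edge survives, and each old vertex of degree d contributes d new edges; summing degrees gives Σd = 2E, so E′ = E + 2E = 3E = 42.
Each original face survives and each original vertex becomes one new face: F′ = F + V = 16.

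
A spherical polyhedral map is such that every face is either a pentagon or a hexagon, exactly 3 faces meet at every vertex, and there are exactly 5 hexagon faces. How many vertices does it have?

30

Let x be the number of pentagons; then F = 5 + x.
Edge–face incidences: 2E = 6·5 + 5·x = 30 + 5x.
Every vertex has degree 3, so 3V = 2E.
Euler: V − E + F = 2 ⇒ (2E)/3 − E + (5 + x) = 2.
Multiply by 6: 2·(2E) − 3·(2E) + 6·(5 + x) = 12, i.e. 30 + 6x − (30 + 5x) = 12.
Collecting terms: x = 12.
Then 2E = 30 + 5·12 = 90, so E = 45, V = 2E/3 = 30, F = 5 + 12 = 17.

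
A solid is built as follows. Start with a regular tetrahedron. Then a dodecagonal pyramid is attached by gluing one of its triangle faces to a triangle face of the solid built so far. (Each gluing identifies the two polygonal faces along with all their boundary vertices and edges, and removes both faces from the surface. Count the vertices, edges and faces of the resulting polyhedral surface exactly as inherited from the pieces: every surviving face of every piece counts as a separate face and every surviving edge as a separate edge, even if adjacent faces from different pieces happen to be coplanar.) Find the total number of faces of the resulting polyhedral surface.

15

A regular tetrahedron: V=4, E=6, F=4.
Attach a dodecagonal pyramid (V=13, E=24, F=13) along a 3-gon: merge 3 vertices and 3 edges, delete both glued faces → V=14, E=27, F=15.
Check: V − E + F = 14 − 27 + 15 = 2.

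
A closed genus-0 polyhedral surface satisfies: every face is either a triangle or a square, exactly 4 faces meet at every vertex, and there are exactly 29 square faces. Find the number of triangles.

Let x be the number of triangles; then F = 29 + x.
Edge–face incidences: 2E = 4·29 + 3·x = 116 + 3x.
Every vertex has degree 4, so 4V = 2E.
Euler: V − E + F = 2 ⇒ (2E)/4 − E + (29 + x) = 2.
Multiply by 8: 2·(2E) − 4·(2E) + 8·(29 + x) = 16, i.e. 232 + 8x − 2·(116 + 3x) = 16.
Collecting terms: 2x = 16, so x = 8.
Then 2E = 116 + 3·8 = 140, so E = 70, V = 2E/4 = 35, F = 29 + 8 = 37.

8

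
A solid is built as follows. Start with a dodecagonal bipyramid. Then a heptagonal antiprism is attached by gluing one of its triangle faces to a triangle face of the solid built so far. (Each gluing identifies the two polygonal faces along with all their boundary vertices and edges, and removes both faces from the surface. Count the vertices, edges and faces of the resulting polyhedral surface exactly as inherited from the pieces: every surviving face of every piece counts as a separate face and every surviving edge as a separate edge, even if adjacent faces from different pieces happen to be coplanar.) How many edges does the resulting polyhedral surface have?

A dodecagonal bipyramid: V=14, E=36, F=24.
Attach a heptagonal antiprism (V=14, E=28, F=16) along a 3-gon: merge 3 vertices and 3 edges, delete both glued faces → V=25, E=61, F=38.
Check: V − E + F = 25 − 61 + 38 = 2.

61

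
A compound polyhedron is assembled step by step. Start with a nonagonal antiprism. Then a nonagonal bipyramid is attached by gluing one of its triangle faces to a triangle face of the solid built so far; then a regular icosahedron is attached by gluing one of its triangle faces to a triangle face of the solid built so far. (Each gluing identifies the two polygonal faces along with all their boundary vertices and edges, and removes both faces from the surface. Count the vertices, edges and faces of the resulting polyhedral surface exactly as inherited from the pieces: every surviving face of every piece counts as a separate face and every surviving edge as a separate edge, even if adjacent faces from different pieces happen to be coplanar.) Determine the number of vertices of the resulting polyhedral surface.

35

A nonagonal antiprism: V=18, E=36, F=20.
Attach a nonagonal bipyramid (V=11, E=27, F=18) along a 3-gon: merge 3 vertices and 3 edges, delete both glued faces → V=26, E=60, F=36.
Attach a regular icosahedron (V=12, E=30, F=20) along a 3-gon: merge 3 vertices and 3 edges, delete both glued faces → V=35, E=87, F=54.
Check: V − E + F = 35 − 87 + 54 = 2.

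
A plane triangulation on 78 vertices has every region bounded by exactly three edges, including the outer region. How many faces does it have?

152

In a plane triangulation 3F = 2E and V − E + F = 2, so F = 2V − 4 = 2·78 − 4 = 152.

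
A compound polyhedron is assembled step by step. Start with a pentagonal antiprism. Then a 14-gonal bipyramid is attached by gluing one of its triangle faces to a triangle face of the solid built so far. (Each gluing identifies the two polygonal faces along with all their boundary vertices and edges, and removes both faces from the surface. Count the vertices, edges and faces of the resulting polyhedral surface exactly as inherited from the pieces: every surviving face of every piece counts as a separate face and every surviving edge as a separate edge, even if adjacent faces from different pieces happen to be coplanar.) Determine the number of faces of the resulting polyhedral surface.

38

A pentagonal antiprism: V=10, E=20, F=12.
Attach a 14-gonal bipyramid (V=16, E=42, F=28) along a 3-gon: merge 3 vertices and 3 edges, delete both glued faces → V=23, E=59, F=38.
Check: V − E + F = 23 − 59 + 38 = 2.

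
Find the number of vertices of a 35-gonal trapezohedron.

72

The n-trapezohedron (dual of the n-antiprism) has V = 2·35 + 2 = 72, E = 4·35 = 140, F = 2·35 = 70.
Check: V − E + F = 72 − 140 + 70 = 2.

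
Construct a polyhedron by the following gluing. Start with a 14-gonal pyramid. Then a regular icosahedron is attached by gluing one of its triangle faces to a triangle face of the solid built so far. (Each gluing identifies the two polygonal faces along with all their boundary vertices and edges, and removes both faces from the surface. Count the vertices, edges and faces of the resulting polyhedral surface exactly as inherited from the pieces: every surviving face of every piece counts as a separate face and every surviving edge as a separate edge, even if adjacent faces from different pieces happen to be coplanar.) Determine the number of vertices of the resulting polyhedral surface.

A 14-gonal pyramid: V=15, E=28, F=15.
Attach a regular icosahedron (V=12, E=30, F=20) along a 3-gon: merge 3 vertices and 3 edges, delete both glued faces → V=24, E=55, F=33.
Check: V − E + F = 24 − 55 + 33 = 2.

24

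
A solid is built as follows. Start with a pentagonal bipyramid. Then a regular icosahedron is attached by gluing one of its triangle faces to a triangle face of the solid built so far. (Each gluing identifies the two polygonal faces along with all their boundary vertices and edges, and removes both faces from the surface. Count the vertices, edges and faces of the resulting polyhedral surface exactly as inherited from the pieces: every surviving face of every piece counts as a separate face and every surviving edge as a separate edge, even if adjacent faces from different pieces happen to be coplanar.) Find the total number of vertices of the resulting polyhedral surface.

16

A pentagonal bipyramid: V=7, E=15, F=10.
Attach a regular icosahedron (V=12, E=30, F=20) along a 3-gon: merge 3 vertices and 3 edges, delete both glued faces → V=16, E=42, F=28.
Check: V − E + F = 16 − 42 + 28 = 2.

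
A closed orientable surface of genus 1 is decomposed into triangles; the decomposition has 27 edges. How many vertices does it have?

9

χ = 2 − 2·1 = 0, and every face is a triangle so 3F = 2E.
F = 2E/3 = 18. Then V = 0 + E − F = 0 + 27 − 18 = 9.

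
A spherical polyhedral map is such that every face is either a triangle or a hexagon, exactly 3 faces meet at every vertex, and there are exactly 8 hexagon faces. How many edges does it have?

Let x be the number of triangles; then F = 8 + x.
Edge–face incidences: 2E = 6·8 + 3·x = 48 + 3x.
Every vertex has degree 3, so 3V = 2E.
Euler: V − E + F = 2 ⇒ (2E)/3 − E + (8 + x) = 2.
Multiply by 6: 2·(2E) − 3·(2E) + 6·(8 + x) = 12, i.e. 48 + 6x − (48 + 3x) = 12.
Collecting terms: 3x = 12, so x = 4.
Then 2E = 48 + 3·4 = 60, so E = 30, V = 2E/3 = 20, F = 8 + 4 = 12.

30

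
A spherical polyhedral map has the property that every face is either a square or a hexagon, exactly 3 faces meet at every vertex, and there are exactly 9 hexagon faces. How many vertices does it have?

26

Let x be the number of squares; then F = 9 + x.
Edge–face incidences: 2E = 6·9 + 4·x = 54 + 4x.
Every vertex has degree 3, so 3V = 2E.
Euler: V − E + F = 2 ⇒ (2E)/3 − E + (9 + x) = 2.
Multiply by 6: 2·(2E) − 3·(2E) + 6·(9 + x) = 12, i.e. 54 + 6x − (54 + 4x) = 12.
Collecting terms: 2x = 12, so x = 6.
Then 2E = 54 + 4·6 = 78, so E = 39, V = 2E/3 = 26, F = 9 + 6 = 15.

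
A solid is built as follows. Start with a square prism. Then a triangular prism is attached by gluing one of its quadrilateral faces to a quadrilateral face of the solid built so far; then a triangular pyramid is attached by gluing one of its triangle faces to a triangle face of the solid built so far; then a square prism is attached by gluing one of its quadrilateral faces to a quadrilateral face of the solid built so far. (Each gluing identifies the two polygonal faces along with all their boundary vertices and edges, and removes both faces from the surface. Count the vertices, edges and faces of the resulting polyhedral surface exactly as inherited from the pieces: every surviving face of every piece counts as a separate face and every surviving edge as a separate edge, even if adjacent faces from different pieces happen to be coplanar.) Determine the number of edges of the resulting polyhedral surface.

A square prism: V=8, E=12, F=6.
Attach a triangular prism (V=6, E=9, F=5) along a 4-gon: merge 4 vertices and 4 edges, delete both glued faces → V=10, E=17, F=9.
Attach a triangular pyramid (V=4, E=6, F=4) along a 3-gon: merge 3 vertices and 3 edges, delete both glued faces → V=11, E=20, F=11.
Attach a square prism (V=8, E=12, F=6) along a 4-gon: merge 4 vertices and 4 edges, delete both glued faces → V=15, E=28, F=15.
Check: V − E + F = 15 − 28 + 15 = 2.

28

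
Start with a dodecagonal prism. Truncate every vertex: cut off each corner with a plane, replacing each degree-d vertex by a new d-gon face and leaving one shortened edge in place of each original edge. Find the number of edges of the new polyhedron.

The base solid has V = 24, E = 36, F = 14.
Truncation replaces each original edge-end by a new vertex, so V′ = 2E = 72.
Each original edge survives, and each old vertex of degree d contributes d new edges; summing degrees gives Σd = 2E, so E′ = E + 2E = 3E = 108.
Each original face survives and each original vertex becomes one new face: F′ = F + V = 38.

108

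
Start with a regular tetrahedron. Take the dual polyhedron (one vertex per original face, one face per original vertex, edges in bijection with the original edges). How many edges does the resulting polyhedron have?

The base solid has V = 4, E = 6, F = 4.
The dual swaps V and F and preserves E: V′ = F = 4, E′ = E = 6, F′ = V = 4.

6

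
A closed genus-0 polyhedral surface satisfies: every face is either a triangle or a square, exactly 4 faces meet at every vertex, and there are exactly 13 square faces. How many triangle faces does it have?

8

Let x be the number of triangles; then F = 13 + x.
Edge–face incidences: 2E = 4·13 + 3·x = 52 + 3x.
Every vertex has degree 4, so 4V = 2E.
Euler: V − E + F = 2 ⇒ (2E)/4 − E + (13 + x) = 2.
Multiply by 8: 2·(2E) − 4·(2E) + 8·(13 + x) = 16, i.e. 104 + 8x − 2·(52 + 3x) = 16.
Collecting terms: 2x = 16, so x = 8.
Then 2E = 52 + 3·8 = 76, so E = 38, V = 2E/4 = 19, F = 13 + 8 = 21.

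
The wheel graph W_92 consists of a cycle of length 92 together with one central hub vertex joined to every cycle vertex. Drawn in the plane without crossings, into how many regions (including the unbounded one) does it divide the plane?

W_92 has V = 92 + 1 = 93 vertices and E = 2·92 = 184 edges.
By Euler's formula F = 2 − V + E = 2 − 93 + 184 = 93.

93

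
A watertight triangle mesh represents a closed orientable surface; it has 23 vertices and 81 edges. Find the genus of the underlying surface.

3

Every face is a triangle and each edge borders two faces, so 3F = 2·81, giving F = 54.
χ = V − E + F = 23 − 81 + 54 = -4.
For a closed orientable surface χ = 2 − 2g, so g = (2 − (-4))/2 = 3.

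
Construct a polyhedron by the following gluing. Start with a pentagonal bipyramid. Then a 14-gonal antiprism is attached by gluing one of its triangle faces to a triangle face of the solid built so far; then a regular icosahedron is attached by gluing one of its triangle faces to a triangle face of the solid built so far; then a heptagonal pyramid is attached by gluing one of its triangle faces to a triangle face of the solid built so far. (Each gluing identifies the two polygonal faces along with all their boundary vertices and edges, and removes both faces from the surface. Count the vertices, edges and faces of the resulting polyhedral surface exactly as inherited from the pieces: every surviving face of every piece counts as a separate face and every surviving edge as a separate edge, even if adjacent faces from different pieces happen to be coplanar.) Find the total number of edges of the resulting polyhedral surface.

A pentagonal bipyramid: V=7, E=15, F=10.
Attach a 14-gonal antiprism (V=28, E=56, F=30) along a 3-gon: merge 3 vertices and 3 edges, delete both glued faces → V=32, E=68, F=38.
Attach a regular icosahedron (V=12, E=30, F=20) along a 3-gon: merge 3 vertices and 3 edges, delete both glued faces → V=41, E=95, F=56.
Attach a heptagonal pyramid (V=8, E=14, F=8) along a 3-gon: merge 3 vertices and 3 edges, delete both glued faces → V=46, E=106, F=62.
Check: V − E + F = 46 − 106 + 62 = 2.

106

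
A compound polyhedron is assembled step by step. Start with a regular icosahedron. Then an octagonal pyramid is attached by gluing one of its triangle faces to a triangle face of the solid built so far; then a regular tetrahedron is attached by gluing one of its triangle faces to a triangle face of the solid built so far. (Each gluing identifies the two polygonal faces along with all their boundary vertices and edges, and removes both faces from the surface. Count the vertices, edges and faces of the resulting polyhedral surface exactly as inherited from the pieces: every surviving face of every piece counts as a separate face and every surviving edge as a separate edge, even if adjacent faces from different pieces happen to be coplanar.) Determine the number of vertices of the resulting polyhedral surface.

A regular icosahedron: V=12, E=30, F=20.
Attach an octagonal pyramid (V=9, E=16, F=9) along a 3-gon: merge 3 vertices and 3 edges, delete both glued faces → V=18, E=43, F=27.
Attach a regular tetrahedron (V=4, E=6, F=4) along a 3-gon: merge 3 vertices and 3 edges, delete both glued faces → V=19, E=46, F=29.
Check: V − E + F = 19 − 46 + 29 = 2.

19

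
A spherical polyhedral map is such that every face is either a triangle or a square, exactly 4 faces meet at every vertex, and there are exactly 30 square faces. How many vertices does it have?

36

Let x be the number of triangles; then F = 30 + x.
Edge–face incidences: 2E = 4·30 + 3·x = 120 + 3x.
Every vertex has degree 4, so 4V = 2E.
Euler: V − E + F = 2 ⇒ (2E)/4 − E + (30 + x) = 2.
Multiply by 8: 2·(2E) − 4·(2E) + 8·(30 + x) = 16, i.e. 240 + 8x − 2·(120 + 3x) = 16.
Collecting terms: 2x = 16, so x = 8.
Then 2E = 120 + 3·8 = 144, so E = 72, V = 2E/4 = 36, F = 30 + 8 = 38.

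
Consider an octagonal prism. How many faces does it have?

A prism on an n-gon has two n-gon bases and n rectangular sides: V = 2·8 = 16, E = 3·8 = 24, F = 8 + 2 = 10.

10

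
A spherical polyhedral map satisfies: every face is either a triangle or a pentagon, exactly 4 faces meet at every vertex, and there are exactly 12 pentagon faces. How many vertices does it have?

Let x be the number of triangles; then F = 12 + x.
Edge–face incidences: 2E = 5·12 + 3·x = 60 + 3x.
Every vertex has degree 4, so 4V = 2E.
Euler: V − E + F = 2 ⇒ (2E)/4 − E + (12 + x) = 2.
Multiply by 8: 2·(2E) − 4·(2E) + 8·(12 + x) = 16, i.e. 96 + 8x − 2·(60 + 3x) = 16.
Collecting terms: 2x − 24 = 16, so 2x = 40, so x = 20.
Then 2E = 60 + 3·20 = 120, so E = 60, V = 2E/4 = 30, F = 12 + 20 = 32.

30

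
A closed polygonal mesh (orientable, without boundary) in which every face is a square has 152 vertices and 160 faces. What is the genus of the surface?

Every face is a square, so 2E = 4·160 = 640, giving E = 320.
χ = V − E + F = 152 − 320 + 160 = -8.
For a closed orientable surface χ = 2 − 2g, so g = (2 − (-8))/2 = 5.

5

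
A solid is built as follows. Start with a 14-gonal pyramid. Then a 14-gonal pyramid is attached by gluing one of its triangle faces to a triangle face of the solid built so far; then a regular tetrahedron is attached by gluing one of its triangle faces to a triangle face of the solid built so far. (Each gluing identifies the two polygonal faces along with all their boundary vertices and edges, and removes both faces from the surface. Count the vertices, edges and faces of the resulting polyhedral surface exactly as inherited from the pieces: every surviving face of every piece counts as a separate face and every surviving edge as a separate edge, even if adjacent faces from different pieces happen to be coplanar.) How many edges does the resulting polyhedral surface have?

56

A 14-gonal pyramid: V=15, E=28, F=15.
Attach a 14-gonal pyramid (V=15, E=28, F=15) along a 3-gon: merge 3 vertices and 3 edges, delete both glued faces → V=27, E=53, F=28.
Attach a regular tetrahedron (V=4, E=6, F=4) along a 3-gon: merge 3 vertices and 3 edges, delete both glued faces → V=28, E=56, F=30.
Check: V − E + F = 28 − 56 + 30 = 2.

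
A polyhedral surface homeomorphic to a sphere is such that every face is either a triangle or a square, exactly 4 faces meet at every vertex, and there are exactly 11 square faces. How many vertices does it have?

17

Let x be the number of triangles; then F = 11 + x.
Edge–face incidences: 2E = 4·11 + 3·x = 44 + 3x.
Every vertex has degree 4, so 4V = 2E.
Euler: V − E + F = 2 ⇒ (2E)/4 − E + (11 + x) = 2.
Multiply by 8: 2·(2E) − 4·(2E) + 8·(11 + x) = 16, i.e. 88 + 8x − 2·(44 + 3x) = 16.
Collecting terms: 2x = 16, so x = 8.
Then 2E = 44 + 3·8 = 68, so E = 34, V = 2E/4 = 17, F = 11 + 8 = 19.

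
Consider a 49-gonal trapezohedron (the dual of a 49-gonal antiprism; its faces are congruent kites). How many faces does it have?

The n-trapezohedron (dual of the n-antiprism) has V = 2·49 + 2 = 100, E = 4·49 = 196, F = 2·49 = 98.

98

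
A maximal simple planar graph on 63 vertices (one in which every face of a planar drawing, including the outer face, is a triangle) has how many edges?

In a plane triangulation 3F = 2E and V − E + F = 2, so E = 3V − 6 = 3·63 − 6 = 183.

183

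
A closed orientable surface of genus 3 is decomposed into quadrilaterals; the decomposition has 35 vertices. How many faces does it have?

χ = 2 − 2·3 = -4, and every face is a square so 4F = 2E.
V − E + F = -4 with E = 4F/2 gives 35 − (4/2 − 1)·F = -4, so F = 39 and E = 78.

39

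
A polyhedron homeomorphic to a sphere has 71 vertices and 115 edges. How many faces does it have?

46

Here V − E + F = 2.
F = 2 − V + E = 2 − 71 + 115 = 46.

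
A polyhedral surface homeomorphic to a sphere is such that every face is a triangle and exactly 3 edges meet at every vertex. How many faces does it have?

Each face has 3 edges and each edge borders two faces, so 2E = 3F.
Each vertex has degree 3, so 3V = 2E and hence V = 3F/3.
Euler: V − E + F = 2 ⇒ (3F/3) − (3F/2) + F = 2.
Multiply by 6: (6 − 9 + 6)F = 12, i.e. 3F = 12.
So F = 4, E = 3·4/2 = 6, V = 3·4/3 = 4.

4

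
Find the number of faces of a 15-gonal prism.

A prism on an n-gon has two n-gon bases and n rectangular sides: V = 2·15 = 30, E = 3·15 = 45, F = 15 + 2 = 17.

17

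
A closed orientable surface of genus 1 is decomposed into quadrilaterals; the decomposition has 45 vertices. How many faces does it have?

χ = 2 − 2·1 = 0, and every face is a square so 4F = 2E.
V − E + F = 0 with E = 4F/2 gives 45 − (4/2 − 1)·F = 0, so F = 45 and E = 90.

45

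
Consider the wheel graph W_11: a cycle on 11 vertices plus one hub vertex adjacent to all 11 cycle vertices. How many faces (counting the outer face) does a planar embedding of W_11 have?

W_11 has V = 11 + 1 = 12 vertices and E = 2·11 = 22 edges.
By Euler's formula F = 2 − V + E = 2 − 12 + 22 = 12.

12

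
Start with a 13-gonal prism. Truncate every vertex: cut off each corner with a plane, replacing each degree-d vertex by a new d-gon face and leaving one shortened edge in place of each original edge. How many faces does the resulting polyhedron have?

The base solid has V = 26, E = 39, F = 15.
Truncation replaces each original edge-end by a new vertex, so V′ = 2E = 78.
Each original edge survives, and each old vertex of degree d contributes d new edges; summing degrees gives Σd = 2E, so E′ = E + 2E = 3E = 117.
Each original face survives and each original vertex becomes one new face: F′ = F + V = 41.

41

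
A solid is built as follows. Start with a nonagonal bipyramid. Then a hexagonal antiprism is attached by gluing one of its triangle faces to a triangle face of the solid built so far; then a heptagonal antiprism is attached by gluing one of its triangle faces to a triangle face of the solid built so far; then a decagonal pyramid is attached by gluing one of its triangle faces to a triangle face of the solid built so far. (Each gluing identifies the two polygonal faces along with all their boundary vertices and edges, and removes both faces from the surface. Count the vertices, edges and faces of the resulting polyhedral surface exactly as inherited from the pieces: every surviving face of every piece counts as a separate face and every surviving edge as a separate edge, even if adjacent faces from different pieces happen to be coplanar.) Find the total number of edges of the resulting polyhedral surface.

A nonagonal bipyramid: V=11, E=27, F=18.
Attach a hexagonal antiprism (V=12, E=24, F=14) along a 3-gon: merge 3 vertices and 3 edges, delete both glued faces → V=20, E=48, F=30.
Attach a heptagonal antiprism (V=14, E=28, F=16) along a 3-gon: merge 3 vertices and 3 edges, delete both glued faces → V=31, E=73, F=44.
Attach a decagonal pyramid (V=11, E=20, F=11) along a 3-gon: merge 3 vertices and 3 edges, delete both glued faces → V=39, E=90, F=53.
Check: V − E + F = 39 − 90 + 53 = 2.

90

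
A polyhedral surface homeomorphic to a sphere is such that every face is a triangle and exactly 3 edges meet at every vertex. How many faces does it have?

4

Each face has 3 edges and each edge borders two faces, so 2E = 3F.
Each vertex has degree 3, so 3V = 2E and hence V = 3F/3.
Euler: V − E + F = 2 ⇒ (3F/3) − (3F/2) + F = 2.
Multiply by 6: (6 − 9 + 6)F = 12, i.e. 3F = 12.
So F = 4, E = 3·4/2 = 6, V = 3·4/3 = 4.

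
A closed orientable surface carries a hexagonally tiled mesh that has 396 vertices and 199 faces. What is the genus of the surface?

2

Every face is a hexagon, so 2E = 6·199 = 1194, giving E = 597.
χ = V − E + F = 396 − 597 + 199 = -2.
For a closed orientable surface χ = 2 − 2g, so g = (2 − (-2))/2 = 2.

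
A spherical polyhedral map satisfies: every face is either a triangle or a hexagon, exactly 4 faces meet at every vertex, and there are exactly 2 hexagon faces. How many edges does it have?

24

Let x be the number of triangles; then F = 2 + x.
Edge–face incidences: 2E = 6·2 + 3·x = 12 + 3x.
Every vertex has degree 4, so 4V = 2E.
Euler: V − E + F = 2 ⇒ (2E)/4 − E + (2 + x) = 2.
Multiply by 8: 2·(2E) − 4·(2E) + 8·(2 + x) = 16, i.e. 16 + 8x − 2·(12 + 3x) = 16.
Collecting terms: 2x − 8 = 16, so 2x = 24, so x = 12.
Then 2E = 12 + 3·12 = 48, so E = 24, V = 2E/4 = 12, F = 2 + 12 = 14.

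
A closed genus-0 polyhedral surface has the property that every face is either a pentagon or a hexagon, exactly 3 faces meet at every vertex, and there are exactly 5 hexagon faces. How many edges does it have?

45

Let x be the number of pentagons; then F = 5 + x.
Edge–face incidences: 2E = 6·5 + 5·x = 30 + 5x.
Every vertex has degree 3, so 3V = 2E.
Euler: V − E + F = 2 ⇒ (2E)/3 − E + (5 + x) = 2.
Multiply by 6: 2·(2E) − 3·(2E) + 6·(5 + x) = 12, i.e. 30 + 6x − (30 + 5x) = 12.
Collecting terms: x = 12.
Then 2E = 30 + 5·12 = 90, so E = 45, V = 2E/3 = 30, F = 5 + 12 = 17.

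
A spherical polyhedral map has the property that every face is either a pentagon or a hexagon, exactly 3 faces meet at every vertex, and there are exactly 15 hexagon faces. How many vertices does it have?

Let x be the number of pentagons; then F = 15 + x.
Edge–face incidences: 2E = 6·15 + 5·x = 90 + 5x.
Every vertex has degree 3, so 3V = 2E.
Euler: V − E + F = 2 ⇒ (2E)/3 − E + (15 + x) = 2.
Multiply by 6: 2·(2E) − 3·(2E) + 6·(15 + x) = 12, i.e. 90 + 6x − (90 + 5x) = 12.
Collecting terms: x = 12.
Then 2E = 90 + 5·12 = 150, so E = 75, V = 2E/3 = 50, F = 15 + 12 = 27.

50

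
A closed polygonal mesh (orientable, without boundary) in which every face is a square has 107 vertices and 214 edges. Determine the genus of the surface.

Every face is a square and each edge borders two faces, so 4F = 2·214, giving F = 107.
χ = V − E + F = 107 − 214 + 107 = 0.
For a closed orientable surface χ = 2 − 2g, so g = (2 − (0))/2 = 1.

1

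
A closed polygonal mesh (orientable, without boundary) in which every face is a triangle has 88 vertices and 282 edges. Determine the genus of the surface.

Every face is a triangle and each edge borders two faces, so 3F = 2·282, giving F = 188.
χ = V − E + F = 88 − 282 + 188 = -6.
For a closed orientable surface χ = 2 − 2g, so g = (2 − (-6))/2 = 4.

4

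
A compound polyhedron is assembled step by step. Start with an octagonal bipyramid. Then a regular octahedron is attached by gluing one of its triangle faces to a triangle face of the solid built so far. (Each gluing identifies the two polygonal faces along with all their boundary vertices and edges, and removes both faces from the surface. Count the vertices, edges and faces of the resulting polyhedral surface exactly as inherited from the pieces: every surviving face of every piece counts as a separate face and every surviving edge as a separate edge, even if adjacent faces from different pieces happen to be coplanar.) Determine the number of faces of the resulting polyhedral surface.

22

An octagonal bipyramid: V=10, E=24, F=16.
Attach a regular octahedron (V=6, E=12, F=8) along a 3-gon: merge 3 vertices and 3 edges, delete both glued faces → V=13, E=33, F=22.
Check: V − E + F = 13 − 33 + 22 = 2.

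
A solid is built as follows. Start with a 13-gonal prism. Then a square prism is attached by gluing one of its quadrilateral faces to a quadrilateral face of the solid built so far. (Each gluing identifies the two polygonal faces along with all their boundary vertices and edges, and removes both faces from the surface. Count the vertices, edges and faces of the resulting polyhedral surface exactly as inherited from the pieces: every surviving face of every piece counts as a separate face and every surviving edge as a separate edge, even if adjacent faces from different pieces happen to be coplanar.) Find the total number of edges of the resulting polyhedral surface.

47

A 13-gonal prism: V=26, E=39, F=15.
Attach a square prism (V=8, E=12, F=6) along a 4-gon: merge 4 vertices and 4 edges, delete both glued faces → V=30, E=47, F=19.
Check: V − E + F = 30 − 47 + 19 = 2.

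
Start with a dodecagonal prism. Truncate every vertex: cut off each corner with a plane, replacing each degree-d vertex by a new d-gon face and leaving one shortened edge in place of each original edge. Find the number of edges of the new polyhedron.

108

The base solid has V = 24, E = 36, F = 14.
Truncation replaces each original edge-end by a new vertex, so V′ = 2E = 72.
Each original edge survives, and each old vertex of degree d contributes d new edges; summing degrees gives Σd = 2E, so E′ = E + 2E = 3E = 108.
Each original face survives and each original vertex becomes one new face: F′ = F + V = 38.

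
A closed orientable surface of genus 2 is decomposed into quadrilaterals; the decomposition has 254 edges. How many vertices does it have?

χ = 2 − 2·2 = -2, and every face is a square so 4F = 2E.
F = 2E/4 = 127. Then V = -2 + E − F = -2 + 254 − 127 = 125.

125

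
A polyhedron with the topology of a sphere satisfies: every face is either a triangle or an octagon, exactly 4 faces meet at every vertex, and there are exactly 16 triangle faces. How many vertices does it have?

Let x be the number of octagons; then F = 16 + x.
Edge–face incidences: 2E = 3·16 + 8·x = 48 + 8x.
Every vertex has degree 4, so 4V = 2E.
Euler: V − E + F = 2 ⇒ (2E)/4 − E + (16 + x) = 2.
Multiply by 8: 2·(2E) − 4·(2E) + 8·(16 + x) = 16, i.e. 128 + 8x − 2·(48 + 8x) = 16.
Collecting terms: −8x + 32 = 16, so −8x = −16, so x = 2.
Then 2E = 48 + 8·2 = 64, so E = 32, V = 2E/4 = 16, F = 16 + 2 = 18.

16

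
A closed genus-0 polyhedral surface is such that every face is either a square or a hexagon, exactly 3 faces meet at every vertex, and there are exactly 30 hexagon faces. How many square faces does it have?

6

Let x be the number of squares; then F = 30 + x.
Edge–face incidences: 2E = 6·30 + 4·x = 180 + 4x.
Every vertex has degree 3, so 3V = 2E.
Euler: V − E + F = 2 ⇒ (2E)/3 − E + (30 + x) = 2.
Multiply by 6: 2·(2E) − 3·(2E) + 6·(30 + x) = 12, i.e. 180 + 6x − (180 + 4x) = 12.
Collecting terms: 2x = 12, so x = 6.
Then 2E = 180 + 4·6 = 204, so E = 102, V = 2E/3 = 68, F = 30 + 6 = 36.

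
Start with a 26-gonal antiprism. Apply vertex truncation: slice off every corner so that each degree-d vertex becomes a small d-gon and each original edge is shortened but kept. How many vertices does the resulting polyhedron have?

208

The base solid has V = 52, E = 104, F = 54.
Truncation replaces each original edge-end by a new vertex, so V′ = 2E = 208.
Each original edge survives, and each old vertex of degree d contributes d new edges; summing degrees gives Σd = 2E, so E′ = E + 2E = 3E = 312.
Each original face survives and each original vertex becomes one new face: F′ = F + V = 106.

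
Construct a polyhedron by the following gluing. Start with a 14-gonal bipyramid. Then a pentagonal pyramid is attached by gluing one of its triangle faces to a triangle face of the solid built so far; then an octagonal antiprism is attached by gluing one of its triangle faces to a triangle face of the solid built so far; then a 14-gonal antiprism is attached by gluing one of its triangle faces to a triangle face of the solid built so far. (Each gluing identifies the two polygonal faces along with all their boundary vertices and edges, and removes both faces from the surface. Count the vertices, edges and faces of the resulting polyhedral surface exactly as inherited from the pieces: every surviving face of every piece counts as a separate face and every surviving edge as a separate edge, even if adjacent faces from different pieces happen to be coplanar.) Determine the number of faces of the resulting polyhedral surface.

A 14-gonal bipyramid: V=16, E=42, F=28.
Attach a pentagonal pyramid (V=6, E=10, F=6) along a 3-gon: merge 3 vertices and 3 edges, delete both glued faces → V=19, E=49, F=32.
Attach an octagonal antiprism (V=16, E=32, F=18) along a 3-gon: merge 3 vertices and 3 edges, delete both glued faces → V=32, E=78, F=48.
Attach a 14-gonal antiprism (V=28, E=56, F=30) along a 3-gon: merge 3 vertices and 3 edges, delete both glued faces → V=57, E=131, F=76.
Check: V − E + F = 57 − 131 + 76 = 2.

76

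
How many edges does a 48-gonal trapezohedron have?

192

The n-trapezohedron (dual of the n-antiprism) has V = 2·48 + 2 = 98, E = 4·48 = 192, F = 2·48 = 96.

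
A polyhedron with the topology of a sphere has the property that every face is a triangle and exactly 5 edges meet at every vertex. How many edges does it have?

Each face has 3 edges and each edge borders two faces, so 2E = 3F.
Each vertex has degree 5, so 5V = 2E and hence V = 3F/5.
Euler: V − E + F = 2 ⇒ (3F/5) − (3F/2) + F = 2.
Multiply by 10: (6 − 15 + 10)F = 20, i.e. 1F = 20.
So F = 20, E = 3·20/2 = 30, V = 3·20/5 = 12.

30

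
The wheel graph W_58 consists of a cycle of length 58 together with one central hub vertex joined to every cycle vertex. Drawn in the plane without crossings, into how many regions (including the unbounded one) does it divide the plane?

W_58 has V = 58 + 1 = 59 vertices and E = 2·58 = 116 edges.
By Euler's formula F = 2 − V + E = 2 − 59 + 116 = 59.

59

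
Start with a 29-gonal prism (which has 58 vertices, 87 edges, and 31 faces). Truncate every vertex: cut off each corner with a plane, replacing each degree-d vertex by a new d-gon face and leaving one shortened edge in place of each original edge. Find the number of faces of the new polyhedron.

Truncation replaces each original edge-end by a new vertex, so V′ = 2E = 174.
Each original edge survives, and each old vertex of degree d contributes d new edges; summing degrees gives Σd = 2E, so E′ = E + 2E = 3E = 261.
Each original face survives and each original vertex becomes one new face: F′ = F + V = 89.

89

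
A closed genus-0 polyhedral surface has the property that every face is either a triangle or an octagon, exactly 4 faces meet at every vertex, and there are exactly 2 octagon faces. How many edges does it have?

32

Let x be the number of triangles; then F = 2 + x.
Edge–face incidences: 2E = 8·2 + 3·x = 16 + 3x.
Every vertex has degree 4, so 4V = 2E.
Euler: V − E + F = 2 ⇒ (2E)/4 − E + (2 + x) = 2.
Multiply by 8: 2·(2E) − 4·(2E) + 8·(2 + x) = 16, i.e. 16 + 8x − 2·(16 + 3x) = 16.
Collecting terms: 2x − 16 = 16, so 2x = 32, so x = 16.
Then 2E = 16 + 3·16 = 64, so E = 32, V = 2E/4 = 16, F = 2 + 16 = 18.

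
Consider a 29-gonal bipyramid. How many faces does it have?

58

A bipyramid over an n-gon has 2n triangular faces and n + 2 vertices: V = 29 + 2 = 31, E = 3·29 = 87, F = 2·29 = 58.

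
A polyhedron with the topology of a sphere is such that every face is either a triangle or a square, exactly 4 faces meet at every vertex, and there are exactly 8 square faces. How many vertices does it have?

Let x be the number of triangles; then F = 8 + x.
Edge–face incidences: 2E = 4·8 + 3·x = 32 + 3x.
Every vertex has degree 4, so 4V = 2E.
Euler: V − E + F = 2 ⇒ (2E)/4 − E + (8 + x) = 2.
Multiply by 8: 2·(2E) − 4·(2E) + 8·(8 + x) = 16, i.e. 64 + 8x − 2·(32 + 3x) = 16.
Collecting terms: 2x = 16, so x = 8.
Then 2E = 32 + 3·8 = 56, so E = 28, V = 2E/4 = 14, F = 8 + 8 = 16.

14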